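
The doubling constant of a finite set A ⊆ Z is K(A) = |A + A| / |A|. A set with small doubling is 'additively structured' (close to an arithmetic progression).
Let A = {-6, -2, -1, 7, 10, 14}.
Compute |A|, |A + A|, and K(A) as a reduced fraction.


|A| = 6.
Compute A + A by enumerating all 36 pairs.
A + A = {-12, -8, -7, -4, -3, -2, 1, 4, 5, 6, 8, 9, 12, 13, 14, 17, 20, 21, 24, 28}, so |A + A| = 20.
K = |A + A| / |A| = 20/6 = 10/3 ≈ 3.3333.
Reference: AP of size 6 gives K = 11/6 ≈ 1.8333; a fully generic set of size 6 gives K ≈ 3.5000.

|A| = 6, |A + A| = 20, K = 20/6 = 10/3.


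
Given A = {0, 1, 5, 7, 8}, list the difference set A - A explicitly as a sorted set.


A - A = {a - a' : a, a' ∈ A}.
Compute a - a' for each ordered pair (a, a'):
a = 0: 0-0=0, 0-1=-1, 0-5=-5, 0-7=-7, 0-8=-8
a = 1: 1-0=1, 1-1=0, 1-5=-4, 1-7=-6, 1-8=-7
a = 5: 5-0=5, 5-1=4, 5-5=0, 5-7=-2, 5-8=-3
a = 7: 7-0=7, 7-1=6, 7-5=2, 7-7=0, 7-8=-1
a = 8: 8-0=8, 8-1=7, 8-5=3, 8-7=1, 8-8=0
Collecting distinct values (and noting 0 appears from a-a):
A - A = {-8, -7, -6, -5, -4, -3, -2, -1, 0, 1, 2, 3, 4, 5, 6, 7, 8}
|A - A| = 17

A - A = {-8, -7, -6, -5, -4, -3, -2, -1, 0, 1, 2, 3, 4, 5, 6, 7, 8}


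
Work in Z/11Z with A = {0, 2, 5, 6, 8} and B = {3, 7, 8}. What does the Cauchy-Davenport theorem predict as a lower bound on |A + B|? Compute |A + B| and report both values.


Cauchy-Davenport: |A + B| ≥ min(p, |A| + |B| - 1) for A, B nonempty in Z/pZ.
|A| = 5, |B| = 3, p = 11.
CD lower bound = min(11, 5 + 3 - 1) = min(11, 7) = 7.
Compute A + B mod 11 directly:
a = 0: 0+3=3, 0+7=7, 0+8=8
a = 2: 2+3=5, 2+7=9, 2+8=10
a = 5: 5+3=8, 5+7=1, 5+8=2
a = 6: 6+3=9, 6+7=2, 6+8=3
a = 8: 8+3=0, 8+7=4, 8+8=5
A + B = {0, 1, 2, 3, 4, 5, 7, 8, 9, 10}, so |A + B| = 10.
Verify: 10 ≥ 7? Yes ✓.

CD lower bound = 7, actual |A + B| = 10.


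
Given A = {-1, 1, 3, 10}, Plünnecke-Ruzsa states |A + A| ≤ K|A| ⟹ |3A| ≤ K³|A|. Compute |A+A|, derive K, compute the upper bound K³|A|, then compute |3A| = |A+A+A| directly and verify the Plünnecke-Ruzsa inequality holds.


|A| = 4.
Step 1: Compute A + A by enumerating all 16 pairs.
A + A = {-2, 0, 2, 4, 6, 9, 11, 13, 20}, so |A + A| = 9.
Step 2: Doubling constant K = |A + A|/|A| = 9/4 = 9/4 ≈ 2.2500.
Step 3: Plünnecke-Ruzsa gives |3A| ≤ K³·|A| = (2.2500)³ · 4 ≈ 45.5625.
Step 4: Compute 3A = A + A + A directly by enumerating all triples (a,b,c) ∈ A³; |3A| = 16.
Step 5: Check 16 ≤ 45.5625? Yes ✓.

K = 9/4, Plünnecke-Ruzsa bound K³|A| ≈ 45.5625, |3A| = 16, inequality holds.


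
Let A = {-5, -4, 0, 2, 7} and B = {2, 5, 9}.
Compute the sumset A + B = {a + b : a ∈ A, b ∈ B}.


A + B = {a + b : a ∈ A, b ∈ B}.
Enumerate all |A|·|B| = 5·3 = 15 pairs (a, b) and collect distinct sums.
a = -5: -5+2=-3, -5+5=0, -5+9=4
a = -4: -4+2=-2, -4+5=1, -4+9=5
a = 0: 0+2=2, 0+5=5, 0+9=9
a = 2: 2+2=4, 2+5=7, 2+9=11
a = 7: 7+2=9, 7+5=12, 7+9=16
Collecting distinct sums: A + B = {-3, -2, 0, 1, 2, 4, 5, 7, 9, 11, 12, 16}
|A + B| = 12

A + B = {-3, -2, 0, 1, 2, 4, 5, 7, 9, 11, 12, 16}


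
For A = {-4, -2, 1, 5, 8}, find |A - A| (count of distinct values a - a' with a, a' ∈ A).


A - A = {a - a' : a, a' ∈ A}; |A| = 5.
Bounds: 2|A|-1 ≤ |A - A| ≤ |A|² - |A| + 1, i.e. 9 ≤ |A - A| ≤ 21.
Note: 0 ∈ A - A always (from a - a). The set is symmetric: if d ∈ A - A then -d ∈ A - A.
Enumerate nonzero differences d = a - a' with a > a' (then include -d):
Positive differences: {2, 3, 4, 5, 7, 9, 10, 12}
Full difference set: {0} ∪ (positive diffs) ∪ (negative diffs).
|A - A| = 1 + 2·8 = 17 (matches direct enumeration: 17).

|A - A| = 17


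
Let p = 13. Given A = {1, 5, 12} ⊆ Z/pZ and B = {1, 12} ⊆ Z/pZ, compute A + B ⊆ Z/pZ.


Work in Z/13Z: reduce every sum a + b modulo 13.
Enumerate all 6 pairs:
a = 1: 1+1=2, 1+12=0
a = 5: 5+1=6, 5+12=4
a = 12: 12+1=0, 12+12=11
Distinct residues collected: {0, 2, 4, 6, 11}
|A + B| = 5 (out of 13 total residues).

A + B = {0, 2, 4, 6, 11}


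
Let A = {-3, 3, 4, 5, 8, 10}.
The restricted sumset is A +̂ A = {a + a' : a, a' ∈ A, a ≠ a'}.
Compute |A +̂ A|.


Restricted sumset: A +̂ A = {a + a' : a ∈ A, a' ∈ A, a ≠ a'}.
Equivalently, take A + A and drop any sum 2a that is achievable ONLY as a + a for a ∈ A (i.e. sums representable only with equal summands).
Enumerate pairs (a, a') with a < a' (symmetric, so each unordered pair gives one sum; this covers all a ≠ a'):
  -3 + 3 = 0
  -3 + 4 = 1
  -3 + 5 = 2
  -3 + 8 = 5
  -3 + 10 = 7
  3 + 4 = 7
  3 + 5 = 8
  3 + 8 = 11
  3 + 10 = 13
  4 + 5 = 9
  4 + 8 = 12
  4 + 10 = 14
  5 + 8 = 13
  5 + 10 = 15
  8 + 10 = 18
Collected distinct sums: {0, 1, 2, 5, 7, 8, 9, 11, 12, 13, 14, 15, 18}
|A +̂ A| = 13
(Reference bound: |A +̂ A| ≥ 2|A| - 3 for |A| ≥ 2, with |A| = 6 giving ≥ 9.)

|A +̂ A| = 13


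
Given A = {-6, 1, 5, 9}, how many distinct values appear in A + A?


A + A = {a + a' : a, a' ∈ A}; |A| = 4.
General bounds: 2|A| - 1 ≤ |A + A| ≤ |A|(|A|+1)/2, i.e. 7 ≤ |A + A| ≤ 10.
Lower bound 2|A|-1 is attained iff A is an arithmetic progression.
Enumerate sums a + a' for a ≤ a' (symmetric, so this suffices):
a = -6: -6+-6=-12, -6+1=-5, -6+5=-1, -6+9=3
a = 1: 1+1=2, 1+5=6, 1+9=10
a = 5: 5+5=10, 5+9=14
a = 9: 9+9=18
Distinct sums: {-12, -5, -1, 2, 3, 6, 10, 14, 18}
|A + A| = 9

|A + A| = 9


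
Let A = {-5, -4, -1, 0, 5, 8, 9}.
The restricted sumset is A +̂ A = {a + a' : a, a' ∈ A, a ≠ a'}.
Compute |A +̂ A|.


Restricted sumset: A +̂ A = {a + a' : a ∈ A, a' ∈ A, a ≠ a'}.
Equivalently, take A + A and drop any sum 2a that is achievable ONLY as a + a for a ∈ A (i.e. sums representable only with equal summands).
Enumerate pairs (a, a') with a < a' (symmetric, so each unordered pair gives one sum; this covers all a ≠ a'):
  -5 + -4 = -9
  -5 + -1 = -6
  -5 + 0 = -5
  -5 + 5 = 0
  -5 + 8 = 3
  -5 + 9 = 4
  -4 + -1 = -5
  -4 + 0 = -4
  -4 + 5 = 1
  -4 + 8 = 4
  -4 + 9 = 5
  -1 + 0 = -1
  -1 + 5 = 4
  -1 + 8 = 7
  -1 + 9 = 8
  0 + 5 = 5
  0 + 8 = 8
  0 + 9 = 9
  5 + 8 = 13
  5 + 9 = 14
  8 + 9 = 17
Collected distinct sums: {-9, -6, -5, -4, -1, 0, 1, 3, 4, 5, 7, 8, 9, 13, 14, 17}
|A +̂ A| = 16
(Reference bound: |A +̂ A| ≥ 2|A| - 3 for |A| ≥ 2, with |A| = 7 giving ≥ 11.)

|A +̂ A| = 16


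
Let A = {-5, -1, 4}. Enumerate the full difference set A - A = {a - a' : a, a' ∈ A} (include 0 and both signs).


A - A = {a - a' : a, a' ∈ A}.
Compute a - a' for each ordered pair (a, a'):
a = -5: -5--5=0, -5--1=-4, -5-4=-9
a = -1: -1--5=4, -1--1=0, -1-4=-5
a = 4: 4--5=9, 4--1=5, 4-4=0
Collecting distinct values (and noting 0 appears from a-a):
A - A = {-9, -5, -4, 0, 4, 5, 9}
|A - A| = 7

A - A = {-9, -5, -4, 0, 4, 5, 9}


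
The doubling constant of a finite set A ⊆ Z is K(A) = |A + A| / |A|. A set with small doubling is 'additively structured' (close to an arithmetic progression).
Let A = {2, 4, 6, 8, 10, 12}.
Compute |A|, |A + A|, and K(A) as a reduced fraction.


|A| = 6.
Compute A + A by enumerating all 36 pairs.
A + A = {4, 6, 8, 10, 12, 14, 16, 18, 20, 22, 24}, so |A + A| = 11.
K = |A + A| / |A| = 11/6 (already in lowest terms) ≈ 1.8333.
Reference: AP of size 6 gives K = 11/6 ≈ 1.8333; a fully generic set of size 6 gives K ≈ 3.5000.

|A| = 6, |A + A| = 11, K = 11/6.


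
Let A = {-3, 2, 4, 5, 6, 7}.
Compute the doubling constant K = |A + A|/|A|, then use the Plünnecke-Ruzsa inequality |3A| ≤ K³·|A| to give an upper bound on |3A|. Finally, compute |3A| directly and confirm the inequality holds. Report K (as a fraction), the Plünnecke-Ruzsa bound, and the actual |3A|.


|A| = 6.
Step 1: Compute A + A by enumerating all 36 pairs.
A + A = {-6, -1, 1, 2, 3, 4, 6, 7, 8, 9, 10, 11, 12, 13, 14}, so |A + A| = 15.
Step 2: Doubling constant K = |A + A|/|A| = 15/6 = 15/6 ≈ 2.5000.
Step 3: Plünnecke-Ruzsa gives |3A| ≤ K³·|A| = (2.5000)³ · 6 ≈ 93.7500.
Step 4: Compute 3A = A + A + A directly by enumerating all triples (a,b,c) ∈ A³; |3A| = 25.
Step 5: Check 25 ≤ 93.7500? Yes ✓.

K = 15/6, Plünnecke-Ruzsa bound K³|A| ≈ 93.7500, |3A| = 25, inequality holds.


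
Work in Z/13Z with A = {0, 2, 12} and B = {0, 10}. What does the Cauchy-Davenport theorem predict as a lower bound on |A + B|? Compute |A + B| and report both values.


Cauchy-Davenport: |A + B| ≥ min(p, |A| + |B| - 1) for A, B nonempty in Z/pZ.
|A| = 3, |B| = 2, p = 13.
CD lower bound = min(13, 3 + 2 - 1) = min(13, 4) = 4.
Compute A + B mod 13 directly:
a = 0: 0+0=0, 0+10=10
a = 2: 2+0=2, 2+10=12
a = 12: 12+0=12, 12+10=9
A + B = {0, 2, 9, 10, 12}, so |A + B| = 5.
Verify: 5 ≥ 4? Yes ✓.

CD lower bound = 4, actual |A + B| = 5.


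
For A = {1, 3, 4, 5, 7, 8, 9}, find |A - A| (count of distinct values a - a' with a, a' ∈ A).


A - A = {a - a' : a, a' ∈ A}; |A| = 7.
Bounds: 2|A|-1 ≤ |A - A| ≤ |A|² - |A| + 1, i.e. 13 ≤ |A - A| ≤ 43.
Note: 0 ∈ A - A always (from a - a). The set is symmetric: if d ∈ A - A then -d ∈ A - A.
Enumerate nonzero differences d = a - a' with a > a' (then include -d):
Positive differences: {1, 2, 3, 4, 5, 6, 7, 8}
Full difference set: {0} ∪ (positive diffs) ∪ (negative diffs).
|A - A| = 1 + 2·8 = 17 (matches direct enumeration: 17).

|A - A| = 17


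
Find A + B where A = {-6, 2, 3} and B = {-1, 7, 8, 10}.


A + B = {a + b : a ∈ A, b ∈ B}.
Enumerate all |A|·|B| = 3·4 = 12 pairs (a, b) and collect distinct sums.
a = -6: -6+-1=-7, -6+7=1, -6+8=2, -6+10=4
a = 2: 2+-1=1, 2+7=9, 2+8=10, 2+10=12
a = 3: 3+-1=2, 3+7=10, 3+8=11, 3+10=13
Collecting distinct sums: A + B = {-7, 1, 2, 4, 9, 10, 11, 12, 13}
|A + B| = 9

A + B = {-7, 1, 2, 4, 9, 10, 11, 12, 13}


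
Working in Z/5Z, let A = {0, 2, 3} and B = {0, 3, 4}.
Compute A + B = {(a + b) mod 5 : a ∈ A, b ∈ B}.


Work in Z/5Z: reduce every sum a + b modulo 5.
Enumerate all 9 pairs:
a = 0: 0+0=0, 0+3=3, 0+4=4
a = 2: 2+0=2, 2+3=0, 2+4=1
a = 3: 3+0=3, 3+3=1, 3+4=2
Distinct residues collected: {0, 1, 2, 3, 4}
|A + B| = 5 (out of 5 total residues).

A + B = {0, 1, 2, 3, 4}


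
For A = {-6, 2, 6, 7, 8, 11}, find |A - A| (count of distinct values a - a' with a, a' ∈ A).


A - A = {a - a' : a, a' ∈ A}; |A| = 6.
Bounds: 2|A|-1 ≤ |A - A| ≤ |A|² - |A| + 1, i.e. 11 ≤ |A - A| ≤ 31.
Note: 0 ∈ A - A always (from a - a). The set is symmetric: if d ∈ A - A then -d ∈ A - A.
Enumerate nonzero differences d = a - a' with a > a' (then include -d):
Positive differences: {1, 2, 3, 4, 5, 6, 8, 9, 12, 13, 14, 17}
Full difference set: {0} ∪ (positive diffs) ∪ (negative diffs).
|A - A| = 1 + 2·12 = 25 (matches direct enumeration: 25).

|A - A| = 25


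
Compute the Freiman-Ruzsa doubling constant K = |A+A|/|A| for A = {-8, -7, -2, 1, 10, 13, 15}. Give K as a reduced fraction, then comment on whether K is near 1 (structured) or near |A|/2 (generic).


|A| = 7.
Compute A + A by enumerating all 49 pairs.
A + A = {-16, -15, -14, -10, -9, -7, -6, -4, -1, 2, 3, 5, 6, 7, 8, 11, 13, 14, 16, 20, 23, 25, 26, 28, 30}, so |A + A| = 25.
K = |A + A| / |A| = 25/7 (already in lowest terms) ≈ 3.5714.
Reference: AP of size 7 gives K = 13/7 ≈ 1.8571; a fully generic set of size 7 gives K ≈ 4.0000.

|A| = 7, |A + A| = 25, K = 25/7.


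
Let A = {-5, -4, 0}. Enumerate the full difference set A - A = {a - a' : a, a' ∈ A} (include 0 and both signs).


A - A = {a - a' : a, a' ∈ A}.
Compute a - a' for each ordered pair (a, a'):
a = -5: -5--5=0, -5--4=-1, -5-0=-5
a = -4: -4--5=1, -4--4=0, -4-0=-4
a = 0: 0--5=5, 0--4=4, 0-0=0
Collecting distinct values (and noting 0 appears from a-a):
A - A = {-5, -4, -1, 0, 1, 4, 5}
|A - A| = 7

A - A = {-5, -4, -1, 0, 1, 4, 5}


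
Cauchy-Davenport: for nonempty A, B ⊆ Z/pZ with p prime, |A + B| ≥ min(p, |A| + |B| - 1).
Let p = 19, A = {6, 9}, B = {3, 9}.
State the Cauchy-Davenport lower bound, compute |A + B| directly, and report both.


Cauchy-Davenport: |A + B| ≥ min(p, |A| + |B| - 1) for A, B nonempty in Z/pZ.
|A| = 2, |B| = 2, p = 19.
CD lower bound = min(19, 2 + 2 - 1) = min(19, 3) = 3.
Compute A + B mod 19 directly:
a = 6: 6+3=9, 6+9=15
a = 9: 9+3=12, 9+9=18
A + B = {9, 12, 15, 18}, so |A + B| = 4.
Verify: 4 ≥ 3? Yes ✓.

CD lower bound = 3, actual |A + B| = 4.


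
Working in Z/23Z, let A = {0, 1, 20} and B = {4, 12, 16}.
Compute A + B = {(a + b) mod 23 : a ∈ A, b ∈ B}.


Work in Z/23Z: reduce every sum a + b modulo 23.
Enumerate all 9 pairs:
a = 0: 0+4=4, 0+12=12, 0+16=16
a = 1: 1+4=5, 1+12=13, 1+16=17
a = 20: 20+4=1, 20+12=9, 20+16=13
Distinct residues collected: {1, 4, 5, 9, 12, 13, 16, 17}
|A + B| = 8 (out of 23 total residues).

A + B = {1, 4, 5, 9, 12, 13, 16, 17}


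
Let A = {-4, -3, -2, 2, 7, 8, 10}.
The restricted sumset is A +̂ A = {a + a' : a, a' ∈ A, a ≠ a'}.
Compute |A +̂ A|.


Restricted sumset: A +̂ A = {a + a' : a ∈ A, a' ∈ A, a ≠ a'}.
Equivalently, take A + A and drop any sum 2a that is achievable ONLY as a + a for a ∈ A (i.e. sums representable only with equal summands).
Enumerate pairs (a, a') with a < a' (symmetric, so each unordered pair gives one sum; this covers all a ≠ a'):
  -4 + -3 = -7
  -4 + -2 = -6
  -4 + 2 = -2
  -4 + 7 = 3
  -4 + 8 = 4
  -4 + 10 = 6
  -3 + -2 = -5
  -3 + 2 = -1
  -3 + 7 = 4
  -3 + 8 = 5
  -3 + 10 = 7
  -2 + 2 = 0
  -2 + 7 = 5
  -2 + 8 = 6
  -2 + 10 = 8
  2 + 7 = 9
  2 + 8 = 10
  2 + 10 = 12
  7 + 8 = 15
  7 + 10 = 17
  8 + 10 = 18
Collected distinct sums: {-7, -6, -5, -2, -1, 0, 3, 4, 5, 6, 7, 8, 9, 10, 12, 15, 17, 18}
|A +̂ A| = 18
(Reference bound: |A +̂ A| ≥ 2|A| - 3 for |A| ≥ 2, with |A| = 7 giving ≥ 11.)

|A +̂ A| = 18


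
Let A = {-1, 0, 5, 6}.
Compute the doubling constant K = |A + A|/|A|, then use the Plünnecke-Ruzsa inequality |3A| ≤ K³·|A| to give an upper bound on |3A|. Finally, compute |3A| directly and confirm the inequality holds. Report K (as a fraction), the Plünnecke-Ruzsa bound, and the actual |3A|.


|A| = 4.
Step 1: Compute A + A by enumerating all 16 pairs.
A + A = {-2, -1, 0, 4, 5, 6, 10, 11, 12}, so |A + A| = 9.
Step 2: Doubling constant K = |A + A|/|A| = 9/4 = 9/4 ≈ 2.2500.
Step 3: Plünnecke-Ruzsa gives |3A| ≤ K³·|A| = (2.2500)³ · 4 ≈ 45.5625.
Step 4: Compute 3A = A + A + A directly by enumerating all triples (a,b,c) ∈ A³; |3A| = 16.
Step 5: Check 16 ≤ 45.5625? Yes ✓.

K = 9/4, Plünnecke-Ruzsa bound K³|A| ≈ 45.5625, |3A| = 16, inequality holds.


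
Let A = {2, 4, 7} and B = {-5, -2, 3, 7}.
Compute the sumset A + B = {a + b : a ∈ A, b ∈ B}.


A + B = {a + b : a ∈ A, b ∈ B}.
Enumerate all |A|·|B| = 3·4 = 12 pairs (a, b) and collect distinct sums.
a = 2: 2+-5=-3, 2+-2=0, 2+3=5, 2+7=9
a = 4: 4+-5=-1, 4+-2=2, 4+3=7, 4+7=11
a = 7: 7+-5=2, 7+-2=5, 7+3=10, 7+7=14
Collecting distinct sums: A + B = {-3, -1, 0, 2, 5, 7, 9, 10, 11, 14}
|A + B| = 10

A + B = {-3, -1, 0, 2, 5, 7, 9, 10, 11, 14}


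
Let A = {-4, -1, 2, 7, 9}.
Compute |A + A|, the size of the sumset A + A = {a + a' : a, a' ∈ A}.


A + A = {a + a' : a, a' ∈ A}; |A| = 5.
General bounds: 2|A| - 1 ≤ |A + A| ≤ |A|(|A|+1)/2, i.e. 9 ≤ |A + A| ≤ 15.
Lower bound 2|A|-1 is attained iff A is an arithmetic progression.
Enumerate sums a + a' for a ≤ a' (symmetric, so this suffices):
a = -4: -4+-4=-8, -4+-1=-5, -4+2=-2, -4+7=3, -4+9=5
a = -1: -1+-1=-2, -1+2=1, -1+7=6, -1+9=8
a = 2: 2+2=4, 2+7=9, 2+9=11
a = 7: 7+7=14, 7+9=16
a = 9: 9+9=18
Distinct sums: {-8, -5, -2, 1, 3, 4, 5, 6, 8, 9, 11, 14, 16, 18}
|A + A| = 14

|A + A| = 14


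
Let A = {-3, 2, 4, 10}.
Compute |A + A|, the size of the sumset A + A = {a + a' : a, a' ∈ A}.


A + A = {a + a' : a, a' ∈ A}; |A| = 4.
General bounds: 2|A| - 1 ≤ |A + A| ≤ |A|(|A|+1)/2, i.e. 7 ≤ |A + A| ≤ 10.
Lower bound 2|A|-1 is attained iff A is an arithmetic progression.
Enumerate sums a + a' for a ≤ a' (symmetric, so this suffices):
a = -3: -3+-3=-6, -3+2=-1, -3+4=1, -3+10=7
a = 2: 2+2=4, 2+4=6, 2+10=12
a = 4: 4+4=8, 4+10=14
a = 10: 10+10=20
Distinct sums: {-6, -1, 1, 4, 6, 7, 8, 12, 14, 20}
|A + A| = 10

|A + A| = 10


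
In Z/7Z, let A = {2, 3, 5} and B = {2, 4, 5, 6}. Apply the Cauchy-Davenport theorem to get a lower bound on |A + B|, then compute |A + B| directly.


Cauchy-Davenport: |A + B| ≥ min(p, |A| + |B| - 1) for A, B nonempty in Z/pZ.
|A| = 3, |B| = 4, p = 7.
CD lower bound = min(7, 3 + 4 - 1) = min(7, 6) = 6.
Compute A + B mod 7 directly:
a = 2: 2+2=4, 2+4=6, 2+5=0, 2+6=1
a = 3: 3+2=5, 3+4=0, 3+5=1, 3+6=2
a = 5: 5+2=0, 5+4=2, 5+5=3, 5+6=4
A + B = {0, 1, 2, 3, 4, 5, 6}, so |A + B| = 7.
Verify: 7 ≥ 6? Yes ✓.

CD lower bound = 6, actual |A + B| = 7.


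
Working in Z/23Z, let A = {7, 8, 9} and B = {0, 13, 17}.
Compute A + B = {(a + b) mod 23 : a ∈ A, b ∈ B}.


Work in Z/23Z: reduce every sum a + b modulo 23.
Enumerate all 9 pairs:
a = 7: 7+0=7, 7+13=20, 7+17=1
a = 8: 8+0=8, 8+13=21, 8+17=2
a = 9: 9+0=9, 9+13=22, 9+17=3
Distinct residues collected: {1, 2, 3, 7, 8, 9, 20, 21, 22}
|A + B| = 9 (out of 23 total residues).

A + B = {1, 2, 3, 7, 8, 9, 20, 21, 22}


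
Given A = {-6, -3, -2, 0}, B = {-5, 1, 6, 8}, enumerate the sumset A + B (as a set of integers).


A + B = {a + b : a ∈ A, b ∈ B}.
Enumerate all |A|·|B| = 4·4 = 16 pairs (a, b) and collect distinct sums.
a = -6: -6+-5=-11, -6+1=-5, -6+6=0, -6+8=2
a = -3: -3+-5=-8, -3+1=-2, -3+6=3, -3+8=5
a = -2: -2+-5=-7, -2+1=-1, -2+6=4, -2+8=6
a = 0: 0+-5=-5, 0+1=1, 0+6=6, 0+8=8
Collecting distinct sums: A + B = {-11, -8, -7, -5, -2, -1, 0, 1, 2, 3, 4, 5, 6, 8}
|A + B| = 14

A + B = {-11, -8, -7, -5, -2, -1, 0, 1, 2, 3, 4, 5, 6, 8}


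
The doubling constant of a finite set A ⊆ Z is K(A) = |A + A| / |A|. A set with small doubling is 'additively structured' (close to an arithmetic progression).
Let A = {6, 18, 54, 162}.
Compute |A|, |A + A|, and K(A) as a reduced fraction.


|A| = 4.
Compute A + A by enumerating all 16 pairs.
A + A = {12, 24, 36, 60, 72, 108, 168, 180, 216, 324}, so |A + A| = 10.
K = |A + A| / |A| = 10/4 = 5/2 ≈ 2.5000.
Reference: AP of size 4 gives K = 7/4 ≈ 1.7500; a fully generic set of size 4 gives K ≈ 2.5000.

|A| = 4, |A + A| = 10, K = 10/4 = 5/2.


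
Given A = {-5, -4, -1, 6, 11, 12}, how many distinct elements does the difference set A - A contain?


A - A = {a - a' : a, a' ∈ A}; |A| = 6.
Bounds: 2|A|-1 ≤ |A - A| ≤ |A|² - |A| + 1, i.e. 11 ≤ |A - A| ≤ 31.
Note: 0 ∈ A - A always (from a - a). The set is symmetric: if d ∈ A - A then -d ∈ A - A.
Enumerate nonzero differences d = a - a' with a > a' (then include -d):
Positive differences: {1, 3, 4, 5, 6, 7, 10, 11, 12, 13, 15, 16, 17}
Full difference set: {0} ∪ (positive diffs) ∪ (negative diffs).
|A - A| = 1 + 2·13 = 27 (matches direct enumeration: 27).

|A - A| = 27


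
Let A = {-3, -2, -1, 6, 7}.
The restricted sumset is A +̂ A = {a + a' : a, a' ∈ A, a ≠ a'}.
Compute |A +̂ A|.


Restricted sumset: A +̂ A = {a + a' : a ∈ A, a' ∈ A, a ≠ a'}.
Equivalently, take A + A and drop any sum 2a that is achievable ONLY as a + a for a ∈ A (i.e. sums representable only with equal summands).
Enumerate pairs (a, a') with a < a' (symmetric, so each unordered pair gives one sum; this covers all a ≠ a'):
  -3 + -2 = -5
  -3 + -1 = -4
  -3 + 6 = 3
  -3 + 7 = 4
  -2 + -1 = -3
  -2 + 6 = 4
  -2 + 7 = 5
  -1 + 6 = 5
  -1 + 7 = 6
  6 + 7 = 13
Collected distinct sums: {-5, -4, -3, 3, 4, 5, 6, 13}
|A +̂ A| = 8
(Reference bound: |A +̂ A| ≥ 2|A| - 3 for |A| ≥ 2, with |A| = 5 giving ≥ 7.)

|A +̂ A| = 8


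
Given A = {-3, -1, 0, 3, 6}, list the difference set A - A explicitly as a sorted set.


A - A = {a - a' : a, a' ∈ A}.
Compute a - a' for each ordered pair (a, a'):
a = -3: -3--3=0, -3--1=-2, -3-0=-3, -3-3=-6, -3-6=-9
a = -1: -1--3=2, -1--1=0, -1-0=-1, -1-3=-4, -1-6=-7
a = 0: 0--3=3, 0--1=1, 0-0=0, 0-3=-3, 0-6=-6
a = 3: 3--3=6, 3--1=4, 3-0=3, 3-3=0, 3-6=-3
a = 6: 6--3=9, 6--1=7, 6-0=6, 6-3=3, 6-6=0
Collecting distinct values (and noting 0 appears from a-a):
A - A = {-9, -7, -6, -4, -3, -2, -1, 0, 1, 2, 3, 4, 6, 7, 9}
|A - A| = 15

A - A = {-9, -7, -6, -4, -3, -2, -1, 0, 1, 2, 3, 4, 6, 7, 9}


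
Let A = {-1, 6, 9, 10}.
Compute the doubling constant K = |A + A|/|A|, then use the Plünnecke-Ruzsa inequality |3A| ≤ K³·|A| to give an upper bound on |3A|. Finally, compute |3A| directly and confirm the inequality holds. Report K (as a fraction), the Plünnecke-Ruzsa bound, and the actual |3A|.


|A| = 4.
Step 1: Compute A + A by enumerating all 16 pairs.
A + A = {-2, 5, 8, 9, 12, 15, 16, 18, 19, 20}, so |A + A| = 10.
Step 2: Doubling constant K = |A + A|/|A| = 10/4 = 10/4 ≈ 2.5000.
Step 3: Plünnecke-Ruzsa gives |3A| ≤ K³·|A| = (2.5000)³ · 4 ≈ 62.5000.
Step 4: Compute 3A = A + A + A directly by enumerating all triples (a,b,c) ∈ A³; |3A| = 19.
Step 5: Check 19 ≤ 62.5000? Yes ✓.

K = 10/4, Plünnecke-Ruzsa bound K³|A| ≈ 62.5000, |3A| = 19, inequality holds.


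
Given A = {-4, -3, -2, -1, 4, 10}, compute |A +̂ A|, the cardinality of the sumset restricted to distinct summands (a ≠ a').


Restricted sumset: A +̂ A = {a + a' : a ∈ A, a' ∈ A, a ≠ a'}.
Equivalently, take A + A and drop any sum 2a that is achievable ONLY as a + a for a ∈ A (i.e. sums representable only with equal summands).
Enumerate pairs (a, a') with a < a' (symmetric, so each unordered pair gives one sum; this covers all a ≠ a'):
  -4 + -3 = -7
  -4 + -2 = -6
  -4 + -1 = -5
  -4 + 4 = 0
  -4 + 10 = 6
  -3 + -2 = -5
  -3 + -1 = -4
  -3 + 4 = 1
  -3 + 10 = 7
  -2 + -1 = -3
  -2 + 4 = 2
  -2 + 10 = 8
  -1 + 4 = 3
  -1 + 10 = 9
  4 + 10 = 14
Collected distinct sums: {-7, -6, -5, -4, -3, 0, 1, 2, 3, 6, 7, 8, 9, 14}
|A +̂ A| = 14
(Reference bound: |A +̂ A| ≥ 2|A| - 3 for |A| ≥ 2, with |A| = 6 giving ≥ 9.)

|A +̂ A| = 14


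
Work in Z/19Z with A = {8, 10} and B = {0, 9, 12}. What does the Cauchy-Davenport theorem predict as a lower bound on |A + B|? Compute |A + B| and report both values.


Cauchy-Davenport: |A + B| ≥ min(p, |A| + |B| - 1) for A, B nonempty in Z/pZ.
|A| = 2, |B| = 3, p = 19.
CD lower bound = min(19, 2 + 3 - 1) = min(19, 4) = 4.
Compute A + B mod 19 directly:
a = 8: 8+0=8, 8+9=17, 8+12=1
a = 10: 10+0=10, 10+9=0, 10+12=3
A + B = {0, 1, 3, 8, 10, 17}, so |A + B| = 6.
Verify: 6 ≥ 4? Yes ✓.

CD lower bound = 4, actual |A + B| = 6.


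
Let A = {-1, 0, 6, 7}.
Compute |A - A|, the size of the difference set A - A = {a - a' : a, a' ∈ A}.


A - A = {a - a' : a, a' ∈ A}; |A| = 4.
Bounds: 2|A|-1 ≤ |A - A| ≤ |A|² - |A| + 1, i.e. 7 ≤ |A - A| ≤ 13.
Note: 0 ∈ A - A always (from a - a). The set is symmetric: if d ∈ A - A then -d ∈ A - A.
Enumerate nonzero differences d = a - a' with a > a' (then include -d):
Positive differences: {1, 6, 7, 8}
Full difference set: {0} ∪ (positive diffs) ∪ (negative diffs).
|A - A| = 1 + 2·4 = 9 (matches direct enumeration: 9).

|A - A| = 9


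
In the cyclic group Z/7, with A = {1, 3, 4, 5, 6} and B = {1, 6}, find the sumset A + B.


Work in Z/7Z: reduce every sum a + b modulo 7.
Enumerate all 10 pairs:
a = 1: 1+1=2, 1+6=0
a = 3: 3+1=4, 3+6=2
a = 4: 4+1=5, 4+6=3
a = 5: 5+1=6, 5+6=4
a = 6: 6+1=0, 6+6=5
Distinct residues collected: {0, 2, 3, 4, 5, 6}
|A + B| = 6 (out of 7 total residues).

A + B = {0, 2, 3, 4, 5, 6}


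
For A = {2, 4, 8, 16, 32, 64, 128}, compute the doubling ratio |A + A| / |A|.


|A| = 7.
Compute A + A by enumerating all 49 pairs.
A + A = {4, 6, 8, 10, 12, 16, 18, 20, 24, 32, 34, 36, 40, 48, 64, 66, 68, 72, 80, 96, 128, 130, 132, 136, 144, 160, 192, 256}, so |A + A| = 28.
K = |A + A| / |A| = 28/7 = 4/1 ≈ 4.0000.
Reference: AP of size 7 gives K = 13/7 ≈ 1.8571; a fully generic set of size 7 gives K ≈ 4.0000.

|A| = 7, |A + A| = 28, K = 28/7 = 4/1.


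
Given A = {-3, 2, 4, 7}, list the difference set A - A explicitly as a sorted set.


A - A = {a - a' : a, a' ∈ A}.
Compute a - a' for each ordered pair (a, a'):
a = -3: -3--3=0, -3-2=-5, -3-4=-7, -3-7=-10
a = 2: 2--3=5, 2-2=0, 2-4=-2, 2-7=-5
a = 4: 4--3=7, 4-2=2, 4-4=0, 4-7=-3
a = 7: 7--3=10, 7-2=5, 7-4=3, 7-7=0
Collecting distinct values (and noting 0 appears from a-a):
A - A = {-10, -7, -5, -3, -2, 0, 2, 3, 5, 7, 10}
|A - A| = 11

A - A = {-10, -7, -5, -3, -2, 0, 2, 3, 5, 7, 10}


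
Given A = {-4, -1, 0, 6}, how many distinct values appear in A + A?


A + A = {a + a' : a, a' ∈ A}; |A| = 4.
General bounds: 2|A| - 1 ≤ |A + A| ≤ |A|(|A|+1)/2, i.e. 7 ≤ |A + A| ≤ 10.
Lower bound 2|A|-1 is attained iff A is an arithmetic progression.
Enumerate sums a + a' for a ≤ a' (symmetric, so this suffices):
a = -4: -4+-4=-8, -4+-1=-5, -4+0=-4, -4+6=2
a = -1: -1+-1=-2, -1+0=-1, -1+6=5
a = 0: 0+0=0, 0+6=6
a = 6: 6+6=12
Distinct sums: {-8, -5, -4, -2, -1, 0, 2, 5, 6, 12}
|A + A| = 10

|A + A| = 10


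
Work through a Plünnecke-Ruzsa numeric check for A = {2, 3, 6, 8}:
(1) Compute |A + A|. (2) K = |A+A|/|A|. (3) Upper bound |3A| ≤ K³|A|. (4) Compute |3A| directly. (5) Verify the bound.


|A| = 4.
Step 1: Compute A + A by enumerating all 16 pairs.
A + A = {4, 5, 6, 8, 9, 10, 11, 12, 14, 16}, so |A + A| = 10.
Step 2: Doubling constant K = |A + A|/|A| = 10/4 = 10/4 ≈ 2.5000.
Step 3: Plünnecke-Ruzsa gives |3A| ≤ K³·|A| = (2.5000)³ · 4 ≈ 62.5000.
Step 4: Compute 3A = A + A + A directly by enumerating all triples (a,b,c) ∈ A³; |3A| = 17.
Step 5: Check 17 ≤ 62.5000? Yes ✓.

K = 10/4, Plünnecke-Ruzsa bound K³|A| ≈ 62.5000, |3A| = 17, inequality holds.


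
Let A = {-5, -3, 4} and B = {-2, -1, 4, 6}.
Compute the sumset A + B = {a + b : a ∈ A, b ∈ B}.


A + B = {a + b : a ∈ A, b ∈ B}.
Enumerate all |A|·|B| = 3·4 = 12 pairs (a, b) and collect distinct sums.
a = -5: -5+-2=-7, -5+-1=-6, -5+4=-1, -5+6=1
a = -3: -3+-2=-5, -3+-1=-4, -3+4=1, -3+6=3
a = 4: 4+-2=2, 4+-1=3, 4+4=8, 4+6=10
Collecting distinct sums: A + B = {-7, -6, -5, -4, -1, 1, 2, 3, 8, 10}
|A + B| = 10

A + B = {-7, -6, -5, -4, -1, 1, 2, 3, 8, 10}


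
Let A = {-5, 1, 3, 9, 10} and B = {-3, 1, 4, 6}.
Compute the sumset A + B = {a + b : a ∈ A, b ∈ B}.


A + B = {a + b : a ∈ A, b ∈ B}.
Enumerate all |A|·|B| = 5·4 = 20 pairs (a, b) and collect distinct sums.
a = -5: -5+-3=-8, -5+1=-4, -5+4=-1, -5+6=1
a = 1: 1+-3=-2, 1+1=2, 1+4=5, 1+6=7
a = 3: 3+-3=0, 3+1=4, 3+4=7, 3+6=9
a = 9: 9+-3=6, 9+1=10, 9+4=13, 9+6=15
a = 10: 10+-3=7, 10+1=11, 10+4=14, 10+6=16
Collecting distinct sums: A + B = {-8, -4, -2, -1, 0, 1, 2, 4, 5, 6, 7, 9, 10, 11, 13, 14, 15, 16}
|A + B| = 18

A + B = {-8, -4, -2, -1, 0, 1, 2, 4, 5, 6, 7, 9, 10, 11, 13, 14, 15, 16}


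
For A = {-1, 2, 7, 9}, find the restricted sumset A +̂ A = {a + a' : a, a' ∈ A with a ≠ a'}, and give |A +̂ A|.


Restricted sumset: A +̂ A = {a + a' : a ∈ A, a' ∈ A, a ≠ a'}.
Equivalently, take A + A and drop any sum 2a that is achievable ONLY as a + a for a ∈ A (i.e. sums representable only with equal summands).
Enumerate pairs (a, a') with a < a' (symmetric, so each unordered pair gives one sum; this covers all a ≠ a'):
  -1 + 2 = 1
  -1 + 7 = 6
  -1 + 9 = 8
  2 + 7 = 9
  2 + 9 = 11
  7 + 9 = 16
Collected distinct sums: {1, 6, 8, 9, 11, 16}
|A +̂ A| = 6
(Reference bound: |A +̂ A| ≥ 2|A| - 3 for |A| ≥ 2, with |A| = 4 giving ≥ 5.)

|A +̂ A| = 6


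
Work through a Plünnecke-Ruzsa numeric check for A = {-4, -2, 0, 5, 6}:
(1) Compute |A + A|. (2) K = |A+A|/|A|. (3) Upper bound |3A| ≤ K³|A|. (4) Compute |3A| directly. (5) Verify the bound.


|A| = 5.
Step 1: Compute A + A by enumerating all 25 pairs.
A + A = {-8, -6, -4, -2, 0, 1, 2, 3, 4, 5, 6, 10, 11, 12}, so |A + A| = 14.
Step 2: Doubling constant K = |A + A|/|A| = 14/5 = 14/5 ≈ 2.8000.
Step 3: Plünnecke-Ruzsa gives |3A| ≤ K³·|A| = (2.8000)³ · 5 ≈ 109.7600.
Step 4: Compute 3A = A + A + A directly by enumerating all triples (a,b,c) ∈ A³; |3A| = 25.
Step 5: Check 25 ≤ 109.7600? Yes ✓.

K = 14/5, Plünnecke-Ruzsa bound K³|A| ≈ 109.7600, |3A| = 25, inequality holds.


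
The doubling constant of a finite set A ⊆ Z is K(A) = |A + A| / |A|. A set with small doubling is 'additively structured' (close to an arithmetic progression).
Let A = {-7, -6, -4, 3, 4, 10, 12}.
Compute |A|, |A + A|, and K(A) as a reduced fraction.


|A| = 7.
Compute A + A by enumerating all 49 pairs.
A + A = {-14, -13, -12, -11, -10, -8, -4, -3, -2, -1, 0, 3, 4, 5, 6, 7, 8, 13, 14, 15, 16, 20, 22, 24}, so |A + A| = 24.
K = |A + A| / |A| = 24/7 (already in lowest terms) ≈ 3.4286.
Reference: AP of size 7 gives K = 13/7 ≈ 1.8571; a fully generic set of size 7 gives K ≈ 4.0000.

|A| = 7, |A + A| = 24, K = 24/7.


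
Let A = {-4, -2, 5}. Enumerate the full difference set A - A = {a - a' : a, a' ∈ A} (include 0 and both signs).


A - A = {a - a' : a, a' ∈ A}.
Compute a - a' for each ordered pair (a, a'):
a = -4: -4--4=0, -4--2=-2, -4-5=-9
a = -2: -2--4=2, -2--2=0, -2-5=-7
a = 5: 5--4=9, 5--2=7, 5-5=0
Collecting distinct values (and noting 0 appears from a-a):
A - A = {-9, -7, -2, 0, 2, 7, 9}
|A - A| = 7

A - A = {-9, -7, -2, 0, 2, 7, 9}


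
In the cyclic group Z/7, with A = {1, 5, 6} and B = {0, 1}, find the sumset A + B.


Work in Z/7Z: reduce every sum a + b modulo 7.
Enumerate all 6 pairs:
a = 1: 1+0=1, 1+1=2
a = 5: 5+0=5, 5+1=6
a = 6: 6+0=6, 6+1=0
Distinct residues collected: {0, 1, 2, 5, 6}
|A + B| = 5 (out of 7 total residues).

A + B = {0, 1, 2, 5, 6}


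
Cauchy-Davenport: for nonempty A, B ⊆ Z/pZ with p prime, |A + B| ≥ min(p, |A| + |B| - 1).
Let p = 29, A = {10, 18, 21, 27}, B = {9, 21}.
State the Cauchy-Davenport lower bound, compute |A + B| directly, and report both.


Cauchy-Davenport: |A + B| ≥ min(p, |A| + |B| - 1) for A, B nonempty in Z/pZ.
|A| = 4, |B| = 2, p = 29.
CD lower bound = min(29, 4 + 2 - 1) = min(29, 5) = 5.
Compute A + B mod 29 directly:
a = 10: 10+9=19, 10+21=2
a = 18: 18+9=27, 18+21=10
a = 21: 21+9=1, 21+21=13
a = 27: 27+9=7, 27+21=19
A + B = {1, 2, 7, 10, 13, 19, 27}, so |A + B| = 7.
Verify: 7 ≥ 5? Yes ✓.

CD lower bound = 5, actual |A + B| = 7.


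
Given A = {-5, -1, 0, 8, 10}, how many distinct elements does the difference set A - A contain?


A - A = {a - a' : a, a' ∈ A}; |A| = 5.
Bounds: 2|A|-1 ≤ |A - A| ≤ |A|² - |A| + 1, i.e. 9 ≤ |A - A| ≤ 21.
Note: 0 ∈ A - A always (from a - a). The set is symmetric: if d ∈ A - A then -d ∈ A - A.
Enumerate nonzero differences d = a - a' with a > a' (then include -d):
Positive differences: {1, 2, 4, 5, 8, 9, 10, 11, 13, 15}
Full difference set: {0} ∪ (positive diffs) ∪ (negative diffs).
|A - A| = 1 + 2·10 = 21 (matches direct enumeration: 21).

|A - A| = 21


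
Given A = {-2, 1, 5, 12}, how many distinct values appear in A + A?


A + A = {a + a' : a, a' ∈ A}; |A| = 4.
General bounds: 2|A| - 1 ≤ |A + A| ≤ |A|(|A|+1)/2, i.e. 7 ≤ |A + A| ≤ 10.
Lower bound 2|A|-1 is attained iff A is an arithmetic progression.
Enumerate sums a + a' for a ≤ a' (symmetric, so this suffices):
a = -2: -2+-2=-4, -2+1=-1, -2+5=3, -2+12=10
a = 1: 1+1=2, 1+5=6, 1+12=13
a = 5: 5+5=10, 5+12=17
a = 12: 12+12=24
Distinct sums: {-4, -1, 2, 3, 6, 10, 13, 17, 24}
|A + A| = 9

|A + A| = 9


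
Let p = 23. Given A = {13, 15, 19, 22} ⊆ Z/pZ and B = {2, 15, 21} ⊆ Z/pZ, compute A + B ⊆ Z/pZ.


Work in Z/23Z: reduce every sum a + b modulo 23.
Enumerate all 12 pairs:
a = 13: 13+2=15, 13+15=5, 13+21=11
a = 15: 15+2=17, 15+15=7, 15+21=13
a = 19: 19+2=21, 19+15=11, 19+21=17
a = 22: 22+2=1, 22+15=14, 22+21=20
Distinct residues collected: {1, 5, 7, 11, 13, 14, 15, 17, 20, 21}
|A + B| = 10 (out of 23 total residues).

A + B = {1, 5, 7, 11, 13, 14, 15, 17, 20, 21}


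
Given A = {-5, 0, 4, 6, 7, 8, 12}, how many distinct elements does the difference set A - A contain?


A - A = {a - a' : a, a' ∈ A}; |A| = 7.
Bounds: 2|A|-1 ≤ |A - A| ≤ |A|² - |A| + 1, i.e. 13 ≤ |A - A| ≤ 43.
Note: 0 ∈ A - A always (from a - a). The set is symmetric: if d ∈ A - A then -d ∈ A - A.
Enumerate nonzero differences d = a - a' with a > a' (then include -d):
Positive differences: {1, 2, 3, 4, 5, 6, 7, 8, 9, 11, 12, 13, 17}
Full difference set: {0} ∪ (positive diffs) ∪ (negative diffs).
|A - A| = 1 + 2·13 = 27 (matches direct enumeration: 27).

|A - A| = 27


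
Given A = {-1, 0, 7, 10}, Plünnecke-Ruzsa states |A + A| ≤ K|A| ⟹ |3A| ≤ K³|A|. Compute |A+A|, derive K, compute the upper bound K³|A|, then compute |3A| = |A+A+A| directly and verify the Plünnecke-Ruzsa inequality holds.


|A| = 4.
Step 1: Compute A + A by enumerating all 16 pairs.
A + A = {-2, -1, 0, 6, 7, 9, 10, 14, 17, 20}, so |A + A| = 10.
Step 2: Doubling constant K = |A + A|/|A| = 10/4 = 10/4 ≈ 2.5000.
Step 3: Plünnecke-Ruzsa gives |3A| ≤ K³·|A| = (2.5000)³ · 4 ≈ 62.5000.
Step 4: Compute 3A = A + A + A directly by enumerating all triples (a,b,c) ∈ A³; |3A| = 20.
Step 5: Check 20 ≤ 62.5000? Yes ✓.

K = 10/4, Plünnecke-Ruzsa bound K³|A| ≈ 62.5000, |3A| = 20, inequality holds.


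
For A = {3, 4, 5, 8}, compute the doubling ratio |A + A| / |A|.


|A| = 4.
Compute A + A by enumerating all 16 pairs.
A + A = {6, 7, 8, 9, 10, 11, 12, 13, 16}, so |A + A| = 9.
K = |A + A| / |A| = 9/4 (already in lowest terms) ≈ 2.2500.
Reference: AP of size 4 gives K = 7/4 ≈ 1.7500; a fully generic set of size 4 gives K ≈ 2.5000.

|A| = 4, |A + A| = 9, K = 9/4.


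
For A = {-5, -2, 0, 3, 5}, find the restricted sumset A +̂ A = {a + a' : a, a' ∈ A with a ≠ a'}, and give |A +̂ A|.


Restricted sumset: A +̂ A = {a + a' : a ∈ A, a' ∈ A, a ≠ a'}.
Equivalently, take A + A and drop any sum 2a that is achievable ONLY as a + a for a ∈ A (i.e. sums representable only with equal summands).
Enumerate pairs (a, a') with a < a' (symmetric, so each unordered pair gives one sum; this covers all a ≠ a'):
  -5 + -2 = -7
  -5 + 0 = -5
  -5 + 3 = -2
  -5 + 5 = 0
  -2 + 0 = -2
  -2 + 3 = 1
  -2 + 5 = 3
  0 + 3 = 3
  0 + 5 = 5
  3 + 5 = 8
Collected distinct sums: {-7, -5, -2, 0, 1, 3, 5, 8}
|A +̂ A| = 8
(Reference bound: |A +̂ A| ≥ 2|A| - 3 for |A| ≥ 2, with |A| = 5 giving ≥ 7.)

|A +̂ A| = 8


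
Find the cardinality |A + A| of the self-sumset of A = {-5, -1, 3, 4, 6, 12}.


A + A = {a + a' : a, a' ∈ A}; |A| = 6.
General bounds: 2|A| - 1 ≤ |A + A| ≤ |A|(|A|+1)/2, i.e. 11 ≤ |A + A| ≤ 21.
Lower bound 2|A|-1 is attained iff A is an arithmetic progression.
Enumerate sums a + a' for a ≤ a' (symmetric, so this suffices):
a = -5: -5+-5=-10, -5+-1=-6, -5+3=-2, -5+4=-1, -5+6=1, -5+12=7
a = -1: -1+-1=-2, -1+3=2, -1+4=3, -1+6=5, -1+12=11
a = 3: 3+3=6, 3+4=7, 3+6=9, 3+12=15
a = 4: 4+4=8, 4+6=10, 4+12=16
a = 6: 6+6=12, 6+12=18
a = 12: 12+12=24
Distinct sums: {-10, -6, -2, -1, 1, 2, 3, 5, 6, 7, 8, 9, 10, 11, 12, 15, 16, 18, 24}
|A + A| = 19

|A + A| = 19


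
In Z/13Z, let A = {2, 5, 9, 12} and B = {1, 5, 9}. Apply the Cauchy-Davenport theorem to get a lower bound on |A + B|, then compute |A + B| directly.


Cauchy-Davenport: |A + B| ≥ min(p, |A| + |B| - 1) for A, B nonempty in Z/pZ.
|A| = 4, |B| = 3, p = 13.
CD lower bound = min(13, 4 + 3 - 1) = min(13, 6) = 6.
Compute A + B mod 13 directly:
a = 2: 2+1=3, 2+5=7, 2+9=11
a = 5: 5+1=6, 5+5=10, 5+9=1
a = 9: 9+1=10, 9+5=1, 9+9=5
a = 12: 12+1=0, 12+5=4, 12+9=8
A + B = {0, 1, 3, 4, 5, 6, 7, 8, 10, 11}, so |A + B| = 10.
Verify: 10 ≥ 6? Yes ✓.

CD lower bound = 6, actual |A + B| = 10.


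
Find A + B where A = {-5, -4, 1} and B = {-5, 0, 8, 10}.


A + B = {a + b : a ∈ A, b ∈ B}.
Enumerate all |A|·|B| = 3·4 = 12 pairs (a, b) and collect distinct sums.
a = -5: -5+-5=-10, -5+0=-5, -5+8=3, -5+10=5
a = -4: -4+-5=-9, -4+0=-4, -4+8=4, -4+10=6
a = 1: 1+-5=-4, 1+0=1, 1+8=9, 1+10=11
Collecting distinct sums: A + B = {-10, -9, -5, -4, 1, 3, 4, 5, 6, 9, 11}
|A + B| = 11

A + B = {-10, -9, -5, -4, 1, 3, 4, 5, 6, 9, 11}


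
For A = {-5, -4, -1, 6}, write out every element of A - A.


A - A = {a - a' : a, a' ∈ A}.
Compute a - a' for each ordered pair (a, a'):
a = -5: -5--5=0, -5--4=-1, -5--1=-4, -5-6=-11
a = -4: -4--5=1, -4--4=0, -4--1=-3, -4-6=-10
a = -1: -1--5=4, -1--4=3, -1--1=0, -1-6=-7
a = 6: 6--5=11, 6--4=10, 6--1=7, 6-6=0
Collecting distinct values (and noting 0 appears from a-a):
A - A = {-11, -10, -7, -4, -3, -1, 0, 1, 3, 4, 7, 10, 11}
|A - A| = 13

A - A = {-11, -10, -7, -4, -3, -1, 0, 1, 3, 4, 7, 10, 11}


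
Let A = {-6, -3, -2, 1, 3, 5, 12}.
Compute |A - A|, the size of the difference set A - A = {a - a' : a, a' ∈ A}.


A - A = {a - a' : a, a' ∈ A}; |A| = 7.
Bounds: 2|A|-1 ≤ |A - A| ≤ |A|² - |A| + 1, i.e. 13 ≤ |A - A| ≤ 43.
Note: 0 ∈ A - A always (from a - a). The set is symmetric: if d ∈ A - A then -d ∈ A - A.
Enumerate nonzero differences d = a - a' with a > a' (then include -d):
Positive differences: {1, 2, 3, 4, 5, 6, 7, 8, 9, 11, 14, 15, 18}
Full difference set: {0} ∪ (positive diffs) ∪ (negative diffs).
|A - A| = 1 + 2·13 = 27 (matches direct enumeration: 27).

|A - A| = 27


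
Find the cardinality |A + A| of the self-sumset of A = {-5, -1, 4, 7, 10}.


A + A = {a + a' : a, a' ∈ A}; |A| = 5.
General bounds: 2|A| - 1 ≤ |A + A| ≤ |A|(|A|+1)/2, i.e. 9 ≤ |A + A| ≤ 15.
Lower bound 2|A|-1 is attained iff A is an arithmetic progression.
Enumerate sums a + a' for a ≤ a' (symmetric, so this suffices):
a = -5: -5+-5=-10, -5+-1=-6, -5+4=-1, -5+7=2, -5+10=5
a = -1: -1+-1=-2, -1+4=3, -1+7=6, -1+10=9
a = 4: 4+4=8, 4+7=11, 4+10=14
a = 7: 7+7=14, 7+10=17
a = 10: 10+10=20
Distinct sums: {-10, -6, -2, -1, 2, 3, 5, 6, 8, 9, 11, 14, 17, 20}
|A + A| = 14

|A + A| = 14


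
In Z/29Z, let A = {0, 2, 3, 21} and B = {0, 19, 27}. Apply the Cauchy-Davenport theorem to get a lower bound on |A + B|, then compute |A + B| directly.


Cauchy-Davenport: |A + B| ≥ min(p, |A| + |B| - 1) for A, B nonempty in Z/pZ.
|A| = 4, |B| = 3, p = 29.
CD lower bound = min(29, 4 + 3 - 1) = min(29, 6) = 6.
Compute A + B mod 29 directly:
a = 0: 0+0=0, 0+19=19, 0+27=27
a = 2: 2+0=2, 2+19=21, 2+27=0
a = 3: 3+0=3, 3+19=22, 3+27=1
a = 21: 21+0=21, 21+19=11, 21+27=19
A + B = {0, 1, 2, 3, 11, 19, 21, 22, 27}, so |A + B| = 9.
Verify: 9 ≥ 6? Yes ✓.

CD lower bound = 6, actual |A + B| = 9.


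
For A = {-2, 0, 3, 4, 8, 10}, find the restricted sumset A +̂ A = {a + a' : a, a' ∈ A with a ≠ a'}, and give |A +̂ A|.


Restricted sumset: A +̂ A = {a + a' : a ∈ A, a' ∈ A, a ≠ a'}.
Equivalently, take A + A and drop any sum 2a that is achievable ONLY as a + a for a ∈ A (i.e. sums representable only with equal summands).
Enumerate pairs (a, a') with a < a' (symmetric, so each unordered pair gives one sum; this covers all a ≠ a'):
  -2 + 0 = -2
  -2 + 3 = 1
  -2 + 4 = 2
  -2 + 8 = 6
  -2 + 10 = 8
  0 + 3 = 3
  0 + 4 = 4
  0 + 8 = 8
  0 + 10 = 10
  3 + 4 = 7
  3 + 8 = 11
  3 + 10 = 13
  4 + 8 = 12
  4 + 10 = 14
  8 + 10 = 18
Collected distinct sums: {-2, 1, 2, 3, 4, 6, 7, 8, 10, 11, 12, 13, 14, 18}
|A +̂ A| = 14
(Reference bound: |A +̂ A| ≥ 2|A| - 3 for |A| ≥ 2, with |A| = 6 giving ≥ 9.)

|A +̂ A| = 14


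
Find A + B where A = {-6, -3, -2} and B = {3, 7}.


A + B = {a + b : a ∈ A, b ∈ B}.
Enumerate all |A|·|B| = 3·2 = 6 pairs (a, b) and collect distinct sums.
a = -6: -6+3=-3, -6+7=1
a = -3: -3+3=0, -3+7=4
a = -2: -2+3=1, -2+7=5
Collecting distinct sums: A + B = {-3, 0, 1, 4, 5}
|A + B| = 5

A + B = {-3, 0, 1, 4, 5}


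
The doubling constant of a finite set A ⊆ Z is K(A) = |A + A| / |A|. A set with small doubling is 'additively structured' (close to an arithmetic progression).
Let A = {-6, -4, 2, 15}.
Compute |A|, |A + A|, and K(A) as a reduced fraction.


|A| = 4.
Compute A + A by enumerating all 16 pairs.
A + A = {-12, -10, -8, -4, -2, 4, 9, 11, 17, 30}, so |A + A| = 10.
K = |A + A| / |A| = 10/4 = 5/2 ≈ 2.5000.
Reference: AP of size 4 gives K = 7/4 ≈ 1.7500; a fully generic set of size 4 gives K ≈ 2.5000.

|A| = 4, |A + A| = 10, K = 10/4 = 5/2.


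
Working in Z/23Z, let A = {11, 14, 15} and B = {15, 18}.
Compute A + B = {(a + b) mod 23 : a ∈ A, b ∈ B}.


Work in Z/23Z: reduce every sum a + b modulo 23.
Enumerate all 6 pairs:
a = 11: 11+15=3, 11+18=6
a = 14: 14+15=6, 14+18=9
a = 15: 15+15=7, 15+18=10
Distinct residues collected: {3, 6, 7, 9, 10}
|A + B| = 5 (out of 23 total residues).

A + B = {3, 6, 7, 9, 10}


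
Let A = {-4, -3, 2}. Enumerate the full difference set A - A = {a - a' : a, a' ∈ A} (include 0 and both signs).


A - A = {a - a' : a, a' ∈ A}.
Compute a - a' for each ordered pair (a, a'):
a = -4: -4--4=0, -4--3=-1, -4-2=-6
a = -3: -3--4=1, -3--3=0, -3-2=-5
a = 2: 2--4=6, 2--3=5, 2-2=0
Collecting distinct values (and noting 0 appears from a-a):
A - A = {-6, -5, -1, 0, 1, 5, 6}
|A - A| = 7

A - A = {-6, -5, -1, 0, 1, 5, 6}
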